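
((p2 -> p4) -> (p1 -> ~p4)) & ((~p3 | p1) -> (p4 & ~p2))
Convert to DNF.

(~p1 & p3) | (~p1 & p4 & ~p2)

((p2 -> p4) -> (p1 -> ~p4)) & ((~p3 | p1) -> (p4 & ~p2))
⇔ (~(p2 -> p4) | (p1 -> ~p4)) & ((~p3 | p1) -> (p4 & ~p2))   — eliminate ->
⇔ (~(~p2 | p4) | (p1 -> ~p4)) & ((~p3 | p1) -> (p4 & ~p2))   — eliminate ->
⇔ (~(~p2 | p4) | ~p1 | ~p4) & ((~p3 | p1) -> (p4 & ~p2))   — eliminate ->
⇔ (~(~p2 | p4) | ~p1 | ~p4) & (~(~p3 | p1) | (p4 & ~p2))   — eliminate ->
⇔ ((~~p2 & ~p4) | ~p1 | ~p4) & (~(~p3 | p1) | (p4 & ~p2))   — De Morgan
⇔ ((p2 & ~p4) | ~p1 | ~p4) & (~(~p3 | p1) | (p4 & ~p2))   — double negation
⇔ ((p2 & ~p4) | ~p1 | ~p4) & ((~~p3 & ~p1) | (p4 & ~p2))   — De Morgan
⇔ ((p2 & ~p4) | ~p1 | ~p4) & ((p3 & ~p1) | (p4 & ~p2))   — double negation
⇔ (p2 & ~p4 & p3 & ~p1) | (p2 & ~p4 & p4 & ~p2) | (~p1 & p3 & ~p1) | (~p1 & p4 & ~p2) | (~p4 & p3 & ~p1) | (~p4 & p4 & ~p2)   — distribute & over |
⇔ (~p1 & p3) | (~p1 & p4 & ~p2)   — simplify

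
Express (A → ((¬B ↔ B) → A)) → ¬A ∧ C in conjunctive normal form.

(A ∨ C) ∧ (B ∨ C) ∧ (¬B ∨ C) ∧ ¬A

(A → ((¬B ↔ B) → A)) → ¬A ∧ C
⇔ ¬(A → ((¬B ↔ B) → A)) ∨ ¬A ∧ C   (eliminate →)
⇔ ¬(¬A ∨ ((¬B ↔ B) → A)) ∨ ¬A ∧ C   (eliminate →)
⇔ ¬(¬A ∨ ¬(¬B ↔ B) ∨ A) ∨ ¬A ∧ C   (eliminate →)
⇔ ¬(¬A ∨ ¬((¬B → B) ∧ (B → ¬B)) ∨ A) ∨ ¬A ∧ C   (eliminate ↔)
⇔ ¬(¬A ∨ ¬((¬¬B ∨ B) ∧ (B → ¬B)) ∨ A) ∨ ¬A ∧ C   (eliminate →)
⇔ ¬(¬A ∨ ¬((¬¬B ∨ B) ∧ (¬B ∨ ¬B)) ∨ A) ∨ ¬A ∧ C   (eliminate →)
⇔ ¬¬A ∧ ¬¬((¬¬B ∨ B) ∧ (¬B ∨ ¬B)) ∧ ¬A ∨ ¬A ∧ C   (De Morgan)
⇔ A ∧ ¬¬((¬¬B ∨ B) ∧ (¬B ∨ ¬B)) ∧ ¬A ∨ ¬A ∧ C   (double negation)
⇔ A ∧ (¬¬B ∨ B) ∧ (¬B ∨ ¬B) ∧ ¬A ∨ ¬A ∧ C   (double negation)
⇔ A ∧ (B ∨ B) ∧ (¬B ∨ ¬B) ∧ ¬A ∨ ¬A ∧ C   (double negation)
⇔ (A ∨ ¬A) ∧ (A ∨ C) ∧ (B ∨ B ∨ ¬A) ∧ (B ∨ B ∨ C) ∧ (¬B ∨ ¬B ∨ ¬A) ∧ (¬B ∨ ¬B ∨ C) ∧ (¬A ∨ ¬A) ∧ (¬A ∨ C)   (distribute ∨ over ∧)
⇔ (A ∨ C) ∧ (B ∨ C) ∧ (¬B ∨ C) ∧ ¬A   (simplify)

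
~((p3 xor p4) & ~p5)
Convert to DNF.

(~p3 & ~p4) | (p4 & p3) | p5

~((p3 xor p4) & ~p5)
≡ ~(((p3 & ~p4) | (~p3 & p4)) & ~p5)   [expand xor]
≡ ~((p3 & ~p4) | (~p3 & p4)) | ~~p5   [De Morgan]
≡ (~(p3 & ~p4) & ~(~p3 & p4)) | ~~p5   [De Morgan]
≡ ((~p3 | ~~p4) & ~(~p3 & p4)) | ~~p5   [De Morgan]
≡ ((~p3 | p4) & ~(~p3 & p4)) | ~~p5   [double negation]
≡ ((~p3 | p4) & (~~p3 | ~p4)) | ~~p5   [De Morgan]
≡ ((~p3 | p4) & (p3 | ~p4)) | ~~p5   [double negation]
≡ ((~p3 | p4) & (p3 | ~p4)) | p5   [double negation]
≡ (~p3 & p3) | (~p3 & ~p4) | (p4 & p3) | (p4 & ~p4) | p5   [distribute & over |]
≡ (~p3 & ~p4) | (p4 & p3) | p5   [simplify]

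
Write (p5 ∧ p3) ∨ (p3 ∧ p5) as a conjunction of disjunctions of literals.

(p5 ∧ p3) ∨ (p3 ∧ p5)
≡ (p5 ∨ p3) ∧ (p5 ∨ p5) ∧ (p3 ∨ p3) ∧ (p3 ∨ p5)   (distribute ∨ over ∧)
≡ p5 ∧ p3   (simplify)

p5 ∧ p3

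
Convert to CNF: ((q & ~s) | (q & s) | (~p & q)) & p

((q & ~s) | (q & s) | (~p & q)) & p
≡ (q | q | ~p) & (q | q | q) & (q | s | ~p) & (q | s | q) & (~s | q | ~p) & (~s | q | q) & (~s | s | ~p) & (~s | s | q) & p   [distribute | over &]
≡ q & p   [simplify]

q & p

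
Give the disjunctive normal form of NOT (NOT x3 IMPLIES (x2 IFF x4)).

NOT (NOT x3 IMPLIES (x2 IFF x4))
= NOT (NOT NOT x3 OR (x2 IFF x4))   [eliminate IMPLIES]
= NOT (NOT NOT x3 OR ((x2 IMPLIES x4) AND (x4 IMPLIES x2)))   [eliminate IFF]
= NOT (NOT NOT x3 OR ((NOT x2 OR x4) AND (x4 IMPLIES x2)))   [eliminate IMPLIES]
= NOT (NOT NOT x3 OR ((NOT x2 OR x4) AND (NOT x4 OR x2)))   [eliminate IMPLIES]
= NOT NOT NOT x3 AND NOT ((NOT x2 OR x4) AND (NOT x4 OR x2))   [De Morgan]
= NOT x3 AND NOT ((NOT x2 OR x4) AND (NOT x4 OR x2))   [double negation]
= NOT x3 AND (NOT (NOT x2 OR x4) OR NOT (NOT x4 OR x2))   [De Morgan]
= NOT x3 AND ((NOT NOT x2 AND NOT x4) OR NOT (NOT x4 OR x2))   [De Morgan]
= NOT x3 AND ((x2 AND NOT x4) OR NOT (NOT x4 OR x2))   [double negation]
= NOT x3 AND ((x2 AND NOT x4) OR (NOT NOT x4 AND NOT x2))   [De Morgan]
= NOT x3 AND ((x2 AND NOT x4) OR (x4 AND NOT x2))   [double negation]
= (NOT x3 AND x2 AND NOT x4) OR (NOT x3 AND x4 AND NOT x2)   [distribute AND over OR]

(NOT x3 AND x2 AND NOT x4) OR (NOT x3 AND x4 AND NOT x2)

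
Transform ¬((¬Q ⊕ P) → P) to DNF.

¬Q ∧ ¬P

¬((¬Q ⊕ P) → P)
≡ ¬(¬(¬Q ⊕ P) ∨ P)   (eliminate →)
≡ ¬(¬((¬Q ∧ ¬P) ∨ (¬¬Q ∧ P)) ∨ P)   (expand ⊕)
≡ ¬¬((¬Q ∧ ¬P) ∨ (¬¬Q ∧ P)) ∧ ¬P   (De Morgan)
≡ ((¬Q ∧ ¬P) ∨ (¬¬Q ∧ P)) ∧ ¬P   (double negation)
≡ ((¬Q ∧ ¬P) ∨ (Q ∧ P)) ∧ ¬P   (double negation)
≡ (¬Q ∧ ¬P ∧ ¬P) ∨ (Q ∧ P ∧ ¬P)   (distribute ∧ over ∨)
≡ ¬Q ∧ ¬P   (simplify)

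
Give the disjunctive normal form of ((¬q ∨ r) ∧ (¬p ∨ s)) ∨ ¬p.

((¬q ∨ r) ∧ (¬p ∨ s)) ∨ ¬p
≡ (¬q ∧ ¬p) ∨ (¬q ∧ s) ∨ (r ∧ ¬p) ∨ (r ∧ s) ∨ ¬p   (distribute ∧ over ∨)
≡ (¬q ∧ s) ∨ (r ∧ s) ∨ ¬p   (simplify)

(¬q ∧ s) ∨ (r ∧ s) ∨ ¬p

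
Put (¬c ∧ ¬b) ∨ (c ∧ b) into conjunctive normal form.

(¬c ∧ ¬b) ∨ (c ∧ b)
≡ (¬c ∨ c) ∧ (¬c ∨ b) ∧ (¬b ∨ c) ∧ (¬b ∨ b)   — distribute ∨ over ∧
≡ (¬c ∨ b) ∧ (¬b ∨ c)   — simplify

(¬c ∨ b) ∧ (¬b ∨ c)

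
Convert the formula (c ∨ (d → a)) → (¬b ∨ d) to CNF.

(c ∨ (d → a)) → (¬b ∨ d)
= ¬(c ∨ (d → a)) ∨ ¬b ∨ d   [eliminate →]
= ¬(c ∨ ¬d ∨ a) ∨ ¬b ∨ d   [eliminate →]
= (¬c ∧ ¬¬d ∧ ¬a) ∨ ¬b ∨ d   [De Morgan]
= (¬c ∧ d ∧ ¬a) ∨ ¬b ∨ d   [double negation]
= (¬c ∨ ¬b ∨ d) ∧ (d ∨ ¬b ∨ d) ∧ (¬a ∨ ¬b ∨ d)   [distribute ∨ over ∧]
= d ∨ ¬b   [simplify]

d ∨ ¬b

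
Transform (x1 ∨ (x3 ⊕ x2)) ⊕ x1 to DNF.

x3 ∧ ¬x2 ∧ ¬x1 ∨ ¬x3 ∧ x2 ∧ ¬x1

(x1 ∨ (x3 ⊕ x2)) ⊕ x1
≡ (x1 ∨ (x3 ⊕ x2)) ∧ ¬x1 ∨ ¬(x1 ∨ (x3 ⊕ x2)) ∧ x1   (expand ⊕)
≡ (x1 ∨ x3 ∧ ¬x2 ∨ ¬x3 ∧ x2) ∧ ¬x1 ∨ ¬(x1 ∨ (x3 ⊕ x2)) ∧ x1   (expand ⊕)
≡ (x1 ∨ x3 ∧ ¬x2 ∨ ¬x3 ∧ x2) ∧ ¬x1 ∨ ¬(x1 ∨ x3 ∧ ¬x2 ∨ ¬x3 ∧ x2) ∧ x1   (expand ⊕)
≡ (x1 ∨ x3 ∧ ¬x2 ∨ ¬x3 ∧ x2) ∧ ¬x1 ∨ ¬x1 ∧ ¬(x3 ∧ ¬x2) ∧ ¬(¬x3 ∧ x2) ∧ x1   (De Morgan)
≡ (x1 ∨ x3 ∧ ¬x2 ∨ ¬x3 ∧ x2) ∧ ¬x1 ∨ ¬x1 ∧ (¬x3 ∨ ¬¬x2) ∧ ¬(¬x3 ∧ x2) ∧ x1   (De Morgan)
≡ (x1 ∨ x3 ∧ ¬x2 ∨ ¬x3 ∧ x2) ∧ ¬x1 ∨ ¬x1 ∧ (¬x3 ∨ x2) ∧ ¬(¬x3 ∧ x2) ∧ x1   (double negation)
≡ (x1 ∨ x3 ∧ ¬x2 ∨ ¬x3 ∧ x2) ∧ ¬x1 ∨ ¬x1 ∧ (¬x3 ∨ x2) ∧ (¬¬x3 ∨ ¬x2) ∧ x1   (De Morgan)
≡ (x1 ∨ x3 ∧ ¬x2 ∨ ¬x3 ∧ x2) ∧ ¬x1 ∨ ¬x1 ∧ (¬x3 ∨ x2) ∧ (x3 ∨ ¬x2) ∧ x1   (double negation)
≡ x1 ∧ ¬x1 ∨ x3 ∧ ¬x2 ∧ ¬x1 ∨ ¬x3 ∧ x2 ∧ ¬x1 ∨ ¬x1 ∧ ¬x3 ∧ x3 ∧ x1 ∨ ¬x1 ∧ ¬x3 ∧ ¬x2 ∧ x1 ∨ ¬x1 ∧ x2 ∧ x3 ∧ x1 ∨ ¬x1 ∧ x2 ∧ ¬x2 ∧ x1   (distribute ∧ over ∨)
≡ x3 ∧ ¬x2 ∧ ¬x1 ∨ ¬x3 ∧ x2 ∧ ¬x1   (simplify)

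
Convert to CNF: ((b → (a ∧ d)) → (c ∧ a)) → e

((b → (a ∧ d)) → (c ∧ a)) → e
⇔ ¬((b → (a ∧ d)) → (c ∧ a)) ∨ e   [eliminate →]
⇔ ¬(¬(b → (a ∧ d)) ∨ (c ∧ a)) ∨ e   [eliminate →]
⇔ ¬(¬(¬b ∨ (a ∧ d)) ∨ (c ∧ a)) ∨ e   [eliminate →]
⇔ (¬¬(¬b ∨ (a ∧ d)) ∧ ¬(c ∧ a)) ∨ e   [De Morgan]
⇔ ((¬b ∨ (a ∧ d)) ∧ ¬(c ∧ a)) ∨ e   [double negation]
⇔ ((¬b ∨ (a ∧ d)) ∧ (¬c ∨ ¬a)) ∨ e   [De Morgan]
⇔ (¬b ∨ a ∨ e) ∧ (¬b ∨ d ∨ e) ∧ (¬c ∨ ¬a ∨ e)   [distribute ∨ over ∧]

(¬b ∨ a ∨ e) ∧ (¬b ∨ d ∨ e) ∧ (¬c ∨ ¬a ∨ e)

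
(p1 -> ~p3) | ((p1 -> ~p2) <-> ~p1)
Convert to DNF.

(p1 -> ~p3) | ((p1 -> ~p2) <-> ~p1)
≡ ~p1 | ~p3 | ((p1 -> ~p2) <-> ~p1)   (eliminate ->)
≡ ~p1 | ~p3 | (((p1 -> ~p2) -> ~p1) & (~p1 -> (p1 -> ~p2)))   (eliminate <->)
≡ ~p1 | ~p3 | ((~(p1 -> ~p2) | ~p1) & (~p1 -> (p1 -> ~p2)))   (eliminate ->)
≡ ~p1 | ~p3 | ((~(~p1 | ~p2) | ~p1) & (~p1 -> (p1 -> ~p2)))   (eliminate ->)
≡ ~p1 | ~p3 | ((~(~p1 | ~p2) | ~p1) & (~~p1 | (p1 -> ~p2)))   (eliminate ->)
≡ ~p1 | ~p3 | ((~(~p1 | ~p2) | ~p1) & (~~p1 | ~p1 | ~p2))   (eliminate ->)
≡ ~p1 | ~p3 | (((~~p1 & ~~p2) | ~p1) & (~~p1 | ~p1 | ~p2))   (De Morgan)
≡ ~p1 | ~p3 | (((p1 & ~~p2) | ~p1) & (~~p1 | ~p1 | ~p2))   (double negation)
≡ ~p1 | ~p3 | (((p1 & p2) | ~p1) & (~~p1 | ~p1 | ~p2))   (double negation)
≡ ~p1 | ~p3 | (((p1 & p2) | ~p1) & (p1 | ~p1 | ~p2))   (double negation)
≡ ~p1 | ~p3 | (p1 & p2 & p1) | (p1 & p2 & ~p1) | (p1 & p2 & ~p2) | (~p1 & p1) | (~p1 & ~p1) | (~p1 & ~p2)   (distribute & over |)
≡ ~p1 | ~p3 | (p1 & p2)   (simplify)

~p1 | ~p3 | (p1 & p2)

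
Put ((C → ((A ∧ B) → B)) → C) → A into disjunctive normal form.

¬C ∨ A

((C → ((A ∧ B) → B)) → C) → A
≡ ¬((C → ((A ∧ B) → B)) → C) ∨ A
≡ ¬(¬(C → ((A ∧ B) → B)) ∨ C) ∨ A
≡ ¬(¬(¬C ∨ ((A ∧ B) → B)) ∨ C) ∨ A
≡ ¬(¬(¬C ∨ ¬(A ∧ B) ∨ B) ∨ C) ∨ A
≡ (¬¬(¬C ∨ ¬(A ∧ B) ∨ B) ∧ ¬C) ∨ A
≡ ((¬C ∨ ¬(A ∧ B) ∨ B) ∧ ¬C) ∨ A
≡ ((¬C ∨ ¬A ∨ ¬B ∨ B) ∧ ¬C) ∨ A
≡ (¬C ∧ ¬C) ∨ (¬A ∧ ¬C) ∨ (¬B ∧ ¬C) ∨ (B ∧ ¬C) ∨ A
≡ ¬C ∨ A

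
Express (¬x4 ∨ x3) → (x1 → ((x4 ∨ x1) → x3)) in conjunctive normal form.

x4 ∨ ¬x1 ∨ x3

(¬x4 ∨ x3) → (x1 → ((x4 ∨ x1) → x3))
≡ ¬(¬x4 ∨ x3) ∨ (x1 → ((x4 ∨ x1) → x3))
≡ ¬(¬x4 ∨ x3) ∨ ¬x1 ∨ ((x4 ∨ x1) → x3)
≡ ¬(¬x4 ∨ x3) ∨ ¬x1 ∨ ¬(x4 ∨ x1) ∨ x3
≡ (¬¬x4 ∧ ¬x3) ∨ ¬x1 ∨ ¬(x4 ∨ x1) ∨ x3
≡ (x4 ∧ ¬x3) ∨ ¬x1 ∨ ¬(x4 ∨ x1) ∨ x3
≡ (x4 ∧ ¬x3) ∨ ¬x1 ∨ (¬x4 ∧ ¬x1) ∨ x3
≡ (x4 ∨ ¬x1 ∨ ¬x4 ∨ x3) ∧ (x4 ∨ ¬x1 ∨ ¬x1 ∨ x3) ∧ (¬x3 ∨ ¬x1 ∨ ¬x4 ∨ x3) ∧ (¬x3 ∨ ¬x1 ∨ ¬x1 ∨ x3)
≡ x4 ∨ ¬x1 ∨ x3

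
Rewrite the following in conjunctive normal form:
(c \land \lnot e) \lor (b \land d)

(c \land \lnot e) \lor (b \land d)
≡ (c \lor b) \land (c \lor d) \land (\lnot e \lor b) \land (\lnot e \lor d)   — distribute \lor over \land

(c \lor b) \land (c \lor d) \land (\lnot e \lor b) \land (\lnot e \lor d)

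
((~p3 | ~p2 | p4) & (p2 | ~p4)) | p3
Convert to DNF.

((~p3 | ~p2 | p4) & (p2 | ~p4)) | p3
≡ (~p3 & p2) | (~p3 & ~p4) | (~p2 & p2) | (~p2 & ~p4) | (p4 & p2) | (p4 & ~p4) | p3   — distribute & over |
≡ (~p3 & p2) | (~p3 & ~p4) | (~p2 & ~p4) | (p4 & p2) | p3   — simplify

(~p3 & p2) | (~p3 & ~p4) | (~p2 & ~p4) | (p4 & p2) | p3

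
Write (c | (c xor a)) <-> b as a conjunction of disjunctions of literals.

(~c | b) & (~a | c | b) & (~b | c | a)

(c | (c xor a)) <-> b
≡ ((c | (c xor a)) -> b) & (b -> (c | (c xor a)))   [eliminate <->]
≡ (~(c | (c xor a)) | b) & (b -> (c | (c xor a)))   [eliminate ->]
≡ (~(c | ((c | a) & ~(c & a))) | b) & (b -> (c | (c xor a)))   [expand xor]
≡ (~(c | ((c | a) & ~(c & a))) | b) & (~b | c | (c xor a))   [eliminate ->]
≡ (~(c | ((c | a) & ~(c & a))) | b) & (~b | c | ((c | a) & ~(c & a)))   [expand xor]
≡ ((~c & ~((c | a) & ~(c & a))) | b) & (~b | c | ((c | a) & ~(c & a)))   [De Morgan]
≡ ((~c & (~(c | a) | ~~(c & a))) | b) & (~b | c | ((c | a) & ~(c & a)))   [De Morgan]
≡ ((~c & ((~c & ~a) | ~~(c & a))) | b) & (~b | c | ((c | a) & ~(c & a)))   [De Morgan]
≡ ((~c & ((~c & ~a) | (c & a))) | b) & (~b | c | ((c | a) & ~(c & a)))   [double negation]
≡ ((~c & ((~c & ~a) | (c & a))) | b) & (~b | c | ((c | a) & (~c | ~a)))   [De Morgan]
≡ (~c | b) & (~c | c | b) & (~c | a | b) & (~a | c | b) & (~a | a | b) & (~b | c | c | a) & (~b | c | ~c | ~a)   [distribute | over &]
≡ (~c | b) & (~a | c | b) & (~b | c | a)   [simplify]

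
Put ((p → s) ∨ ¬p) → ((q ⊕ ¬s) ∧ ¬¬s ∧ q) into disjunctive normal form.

((p → s) ∨ ¬p) → ((q ⊕ ¬s) ∧ ¬¬s ∧ q)
= ¬((p → s) ∨ ¬p) ∨ ((q ⊕ ¬s) ∧ ¬¬s ∧ q)
= ¬(¬p ∨ s ∨ ¬p) ∨ ((q ⊕ ¬s) ∧ ¬¬s ∧ q)
= ¬(¬p ∨ s ∨ ¬p) ∨ (((q ∧ ¬¬s) ∨ (¬q ∧ ¬s)) ∧ ¬¬s ∧ q)
= (¬¬p ∧ ¬s ∧ ¬¬p) ∨ (((q ∧ ¬¬s) ∨ (¬q ∧ ¬s)) ∧ ¬¬s ∧ q)
= (p ∧ ¬s ∧ ¬¬p) ∨ (((q ∧ ¬¬s) ∨ (¬q ∧ ¬s)) ∧ ¬¬s ∧ q)
= (p ∧ ¬s ∧ p) ∨ (((q ∧ ¬¬s) ∨ (¬q ∧ ¬s)) ∧ ¬¬s ∧ q)
= (p ∧ ¬s ∧ p) ∨ (((q ∧ s) ∨ (¬q ∧ ¬s)) ∧ ¬¬s ∧ q)
= (p ∧ ¬s ∧ p) ∨ (((q ∧ s) ∨ (¬q ∧ ¬s)) ∧ s ∧ q)
= (p ∧ ¬s ∧ p) ∨ (q ∧ s ∧ s ∧ q) ∨ (¬q ∧ ¬s ∧ s ∧ q)
= (p ∧ ¬s) ∨ (q ∧ s)

(p ∧ ¬s) ∨ (q ∧ s)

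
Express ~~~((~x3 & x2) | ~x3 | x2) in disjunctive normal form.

x3 & ~x2

~~~((~x3 & x2) | ~x3 | x2)
⇔ ~((~x3 & x2) | ~x3 | x2)   [double negation]
⇔ ~(~x3 & x2) & ~~x3 & ~x2   [De Morgan]
⇔ (~~x3 | ~x2) & ~~x3 & ~x2   [De Morgan]
⇔ (x3 | ~x2) & ~~x3 & ~x2   [double negation]
⇔ (x3 | ~x2) & x3 & ~x2   [double negation]
⇔ (x3 & x3 & ~x2) | (~x2 & x3 & ~x2)   [distribute & over |]
⇔ x3 & ~x2   [simplify]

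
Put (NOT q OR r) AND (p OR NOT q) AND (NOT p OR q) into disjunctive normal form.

(NOT q AND NOT p) OR (r AND p AND q)

(NOT q OR r) AND (p OR NOT q) AND (NOT p OR q)
= (NOT q AND p AND NOT p) OR (NOT q AND p AND q) OR (NOT q AND NOT q AND NOT p) OR (NOT q AND NOT q AND q) OR (r AND p AND NOT p) OR (r AND p AND q) OR (r AND NOT q AND NOT p) OR (r AND NOT q AND q)   (distribute AND over OR)
= (NOT q AND NOT p) OR (r AND p AND q)   (simplify)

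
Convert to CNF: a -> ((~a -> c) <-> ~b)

a -> ((~a -> c) <-> ~b)
≡ ~a | ((~a -> c) <-> ~b)   — eliminate ->
≡ ~a | (((~a -> c) -> ~b) & (~b -> (~a -> c)))   — eliminate <->
≡ ~a | ((~(~a -> c) | ~b) & (~b -> (~a -> c)))   — eliminate ->
≡ ~a | ((~(~~a | c) | ~b) & (~b -> (~a -> c)))   — eliminate ->
≡ ~a | ((~(~~a | c) | ~b) & (~~b | (~a -> c)))   — eliminate ->
≡ ~a | ((~(~~a | c) | ~b) & (~~b | ~~a | c))   — eliminate ->
≡ ~a | (((~~~a & ~c) | ~b) & (~~b | ~~a | c))   — De Morgan
≡ ~a | (((~a & ~c) | ~b) & (~~b | ~~a | c))   — double negation
≡ ~a | (((~a & ~c) | ~b) & (b | ~~a | c))   — double negation
≡ ~a | (((~a & ~c) | ~b) & (b | a | c))   — double negation
≡ (~a | ~a | ~b) & (~a | ~c | ~b) & (~a | b | a | c)   — distribute | over &
≡ ~a | ~b   — simplify

~a | ~b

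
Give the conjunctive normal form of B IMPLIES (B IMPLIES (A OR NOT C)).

B IMPLIES (B IMPLIES (A OR NOT C))
= NOT B OR (B IMPLIES (A OR NOT C))   — eliminate IMPLIES
= NOT B OR NOT B OR A OR NOT C   — eliminate IMPLIES
= NOT B OR A OR NOT C   — simplify

NOT B OR A OR NOT C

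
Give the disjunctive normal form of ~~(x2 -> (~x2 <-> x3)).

~~(x2 -> (~x2 <-> x3))
= ~~(~x2 | (~x2 <-> x3))   [eliminate ->]
= ~~(~x2 | ((~x2 -> x3) & (x3 -> ~x2)))   [eliminate <->]
= ~~(~x2 | ((~~x2 | x3) & (x3 -> ~x2)))   [eliminate ->]
= ~~(~x2 | ((~~x2 | x3) & (~x3 | ~x2)))   [eliminate ->]
= ~x2 | ((~~x2 | x3) & (~x3 | ~x2))   [double negation]
= ~x2 | ((x2 | x3) & (~x3 | ~x2))   [double negation]
= ~x2 | (x2 & ~x3) | (x2 & ~x2) | (x3 & ~x3) | (x3 & ~x2)   [distribute & over |]
= ~x2 | (x2 & ~x3)   [simplify]

~x2 | (x2 & ~x3)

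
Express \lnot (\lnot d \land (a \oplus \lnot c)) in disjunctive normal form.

d \lor (\lnot a \land c) \lor (\lnot c \land a)

\lnot (\lnot d \land (a \oplus \lnot c))
⇔ \lnot (\lnot d \land ((a \land \lnot \lnot c) \lor (\lnot a \land \lnot c)))   — expand \oplus
⇔ \lnot \lnot d \lor \lnot ((a \land \lnot \lnot c) \lor (\lnot a \land \lnot c))   — De Morgan
⇔ d \lor \lnot ((a \land \lnot \lnot c) \lor (\lnot a \land \lnot c))   — double negation
⇔ d \lor (\lnot (a \land \lnot \lnot c) \land \lnot (\lnot a \land \lnot c))   — De Morgan
⇔ d \lor ((\lnot a \lor \lnot \lnot \lnot c) \land \lnot (\lnot a \land \lnot c))   — De Morgan
⇔ d \lor ((\lnot a \lor \lnot c) \land \lnot (\lnot a \land \lnot c))   — double negation
⇔ d \lor ((\lnot a \lor \lnot c) \land (\lnot \lnot a \lor \lnot \lnot c))   — De Morgan
⇔ d \lor ((\lnot a \lor \lnot c) \land (a \lor \lnot \lnot c))   — double negation
⇔ d \lor ((\lnot a \lor \lnot c) \land (a \lor c))   — double negation
⇔ d \lor (\lnot a \land a) \lor (\lnot a \land c) \lor (\lnot c \land a) \lor (\lnot c \land c)   — distribute \land over \lor
⇔ d \lor (\lnot a \land c) \lor (\lnot c \land a)   — simplify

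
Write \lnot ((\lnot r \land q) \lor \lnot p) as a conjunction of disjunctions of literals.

\lnot ((\lnot r \land q) \lor \lnot p)
≡ \lnot (\lnot r \land q) \land \lnot \lnot p
≡ (\lnot \lnot r \lor \lnot q) \land \lnot \lnot p
≡ (r \lor \lnot q) \land \lnot \lnot p
≡ (r \lor \lnot q) \land p

(r \lor \lnot q) \land p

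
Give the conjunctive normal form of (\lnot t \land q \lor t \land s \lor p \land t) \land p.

(\lnot t \land q \lor t \land s \lor p \land t) \land p
≡ (\lnot t \lor t \lor p) \land (\lnot t \lor t \lor t) \land (\lnot t \lor s \lor p) \land (\lnot t \lor s \lor t) \land (q \lor t \lor p) \land (q \lor t \lor t) \land (q \lor s \lor p) \land (q \lor s \lor t) \land p   — distribute \lor over \land
≡ (q \lor t) \land p   — simplify

(q \lor t) \land p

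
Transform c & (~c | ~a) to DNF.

c & (~c | ~a)
≡ (c & ~c) | (c & ~a)
≡ c & ~a

c & ~a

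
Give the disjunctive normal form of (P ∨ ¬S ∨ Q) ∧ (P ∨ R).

P ∨ ¬S ∧ R ∨ Q ∧ R

(P ∨ ¬S ∨ Q) ∧ (P ∨ R)
⇔ P ∧ P ∨ P ∧ R ∨ ¬S ∧ P ∨ ¬S ∧ R ∨ Q ∧ P ∨ Q ∧ R   — distribute ∧ over ∨
⇔ P ∨ ¬S ∧ R ∨ Q ∧ R   — simplify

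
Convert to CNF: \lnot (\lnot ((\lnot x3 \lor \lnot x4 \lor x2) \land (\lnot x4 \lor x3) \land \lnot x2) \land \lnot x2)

(\lnot x3 \lor \lnot x4 \lor x2) \land (\lnot x4 \lor x3 \lor x2)

\lnot (\lnot ((\lnot x3 \lor \lnot x4 \lor x2) \land (\lnot x4 \lor x3) \land \lnot x2) \land \lnot x2)
≡ \lnot \lnot ((\lnot x3 \lor \lnot x4 \lor x2) \land (\lnot x4 \lor x3) \land \lnot x2) \lor \lnot \lnot x2   — De Morgan
≡ ((\lnot x3 \lor \lnot x4 \lor x2) \land (\lnot x4 \lor x3) \land \lnot x2) \lor \lnot \lnot x2   — double negation
≡ ((\lnot x3 \lor \lnot x4 \lor x2) \land (\lnot x4 \lor x3) \land \lnot x2) \lor x2   — double negation
≡ (\lnot x3 \lor \lnot x4 \lor x2 \lor x2) \land (\lnot x4 \lor x3 \lor x2) \land (\lnot x2 \lor x2)   — distribute \lor over \land
≡ (\lnot x3 \lor \lnot x4 \lor x2) \land (\lnot x4 \lor x3 \lor x2)   — simplify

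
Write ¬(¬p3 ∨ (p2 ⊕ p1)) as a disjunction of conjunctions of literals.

¬(¬p3 ∨ (p2 ⊕ p1))
= ¬(¬p3 ∨ (p2 ∧ ¬p1) ∨ (¬p2 ∧ p1))   (expand ⊕)
= ¬¬p3 ∧ ¬(p2 ∧ ¬p1) ∧ ¬(¬p2 ∧ p1)   (De Morgan)
= p3 ∧ ¬(p2 ∧ ¬p1) ∧ ¬(¬p2 ∧ p1)   (double negation)
= p3 ∧ (¬p2 ∨ ¬¬p1) ∧ ¬(¬p2 ∧ p1)   (De Morgan)
= p3 ∧ (¬p2 ∨ p1) ∧ ¬(¬p2 ∧ p1)   (double negation)
= p3 ∧ (¬p2 ∨ p1) ∧ (¬¬p2 ∨ ¬p1)   (De Morgan)
= p3 ∧ (¬p2 ∨ p1) ∧ (p2 ∨ ¬p1)   (double negation)
= (p3 ∧ ¬p2 ∧ p2) ∨ (p3 ∧ ¬p2 ∧ ¬p1) ∨ (p3 ∧ p1 ∧ p2) ∨ (p3 ∧ p1 ∧ ¬p1)   (distribute ∧ over ∨)
= (p3 ∧ ¬p2 ∧ ¬p1) ∨ (p3 ∧ p1 ∧ p2)   (simplify)

(p3 ∧ ¬p2 ∧ ¬p1) ∨ (p3 ∧ p1 ∧ p2)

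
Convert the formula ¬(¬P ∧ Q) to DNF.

¬(¬P ∧ Q)
≡ ¬¬P ∨ ¬Q   [De Morgan]
≡ P ∨ ¬Q   [double negation]

P ∨ ¬Q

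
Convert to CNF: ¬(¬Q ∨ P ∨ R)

¬(¬Q ∨ P ∨ R)
≡ ¬¬Q ∧ ¬P ∧ ¬R   [De Morgan]
≡ Q ∧ ¬P ∧ ¬R   [double negation]

Q ∧ ¬P ∧ ¬R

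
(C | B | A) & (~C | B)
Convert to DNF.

(C | B | A) & (~C | B)
≡ (C & ~C) | (C & B) | (B & ~C) | (B & B) | (A & ~C) | (A & B)   (distribute & over |)
≡ B | (A & ~C)   (simplify)

B | (A & ~C)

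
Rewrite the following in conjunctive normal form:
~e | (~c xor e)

~e | (~c xor e)
≡ ~e | ((~c | e) & ~(~c & e))   [expand xor]
≡ ~e | ((~c | e) & (~~c | ~e))   [De Morgan]
≡ ~e | ((~c | e) & (c | ~e))   [double negation]
≡ (~e | ~c | e) & (~e | c | ~e)   [distribute | over &]
≡ ~e | c   [simplify]

~e | c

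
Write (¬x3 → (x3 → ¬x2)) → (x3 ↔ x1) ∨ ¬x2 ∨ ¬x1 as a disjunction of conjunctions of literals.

(¬x3 → (x3 → ¬x2)) → (x3 ↔ x1) ∨ ¬x2 ∨ ¬x1
≡ ¬(¬x3 → (x3 → ¬x2)) ∨ (x3 ↔ x1) ∨ ¬x2 ∨ ¬x1   [eliminate →]
≡ ¬(¬¬x3 ∨ (x3 → ¬x2)) ∨ (x3 ↔ x1) ∨ ¬x2 ∨ ¬x1   [eliminate →]
≡ ¬(¬¬x3 ∨ ¬x3 ∨ ¬x2) ∨ (x3 ↔ x1) ∨ ¬x2 ∨ ¬x1   [eliminate →]
≡ ¬(¬¬x3 ∨ ¬x3 ∨ ¬x2) ∨ (x3 → x1) ∧ (x1 → x3) ∨ ¬x2 ∨ ¬x1   [eliminate ↔]
≡ ¬(¬¬x3 ∨ ¬x3 ∨ ¬x2) ∨ (¬x3 ∨ x1) ∧ (x1 → x3) ∨ ¬x2 ∨ ¬x1   [eliminate →]
≡ ¬(¬¬x3 ∨ ¬x3 ∨ ¬x2) ∨ (¬x3 ∨ x1) ∧ (¬x1 ∨ x3) ∨ ¬x2 ∨ ¬x1   [eliminate →]
≡ ¬¬¬x3 ∧ ¬¬x3 ∧ ¬¬x2 ∨ (¬x3 ∨ x1) ∧ (¬x1 ∨ x3) ∨ ¬x2 ∨ ¬x1   [De Morgan]
≡ ¬x3 ∧ ¬¬x3 ∧ ¬¬x2 ∨ (¬x3 ∨ x1) ∧ (¬x1 ∨ x3) ∨ ¬x2 ∨ ¬x1   [double negation]
≡ ¬x3 ∧ x3 ∧ ¬¬x2 ∨ (¬x3 ∨ x1) ∧ (¬x1 ∨ x3) ∨ ¬x2 ∨ ¬x1   [double negation]
≡ ¬x3 ∧ x3 ∧ x2 ∨ (¬x3 ∨ x1) ∧ (¬x1 ∨ x3) ∨ ¬x2 ∨ ¬x1   [double negation]
≡ ¬x3 ∧ x3 ∧ x2 ∨ ¬x3 ∧ ¬x1 ∨ ¬x3 ∧ x3 ∨ x1 ∧ ¬x1 ∨ x1 ∧ x3 ∨ ¬x2 ∨ ¬x1   [distribute ∧ over ∨]
≡ x1 ∧ x3 ∨ ¬x2 ∨ ¬x1   [simplify]

x1 ∧ x3 ∨ ¬x2 ∨ ¬x1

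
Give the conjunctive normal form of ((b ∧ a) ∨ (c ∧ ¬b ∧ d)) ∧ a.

(b ∨ c) ∧ (b ∨ d) ∧ a

((b ∧ a) ∨ (c ∧ ¬b ∧ d)) ∧ a
≡ (b ∨ c) ∧ (b ∨ ¬b) ∧ (b ∨ d) ∧ (a ∨ c) ∧ (a ∨ ¬b) ∧ (a ∨ d) ∧ a   — distribute ∨ over ∧
≡ (b ∨ c) ∧ (b ∨ d) ∧ a   — simplify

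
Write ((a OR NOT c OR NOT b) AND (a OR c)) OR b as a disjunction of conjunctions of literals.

((a OR NOT c OR NOT b) AND (a OR c)) OR b
≡ (a AND a) OR (a AND c) OR (NOT c AND a) OR (NOT c AND c) OR (NOT b AND a) OR (NOT b AND c) OR b   [distribute AND over OR]
≡ a OR (NOT b AND c) OR b   [simplify]

a OR (NOT b AND c) OR b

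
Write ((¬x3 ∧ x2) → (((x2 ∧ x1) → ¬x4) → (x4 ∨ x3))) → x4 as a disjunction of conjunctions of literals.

(¬x3 ∧ x2 ∧ ¬x4) ∨ x4

((¬x3 ∧ x2) → (((x2 ∧ x1) → ¬x4) → (x4 ∨ x3))) → x4
≡ ¬((¬x3 ∧ x2) → (((x2 ∧ x1) → ¬x4) → (x4 ∨ x3))) ∨ x4   — eliminate →
≡ ¬(¬(¬x3 ∧ x2) ∨ (((x2 ∧ x1) → ¬x4) → (x4 ∨ x3))) ∨ x4   — eliminate →
≡ ¬(¬(¬x3 ∧ x2) ∨ ¬((x2 ∧ x1) → ¬x4) ∨ x4 ∨ x3) ∨ x4   — eliminate →
≡ ¬(¬(¬x3 ∧ x2) ∨ ¬(¬(x2 ∧ x1) ∨ ¬x4) ∨ x4 ∨ x3) ∨ x4   — eliminate →
≡ (¬¬(¬x3 ∧ x2) ∧ ¬¬(¬(x2 ∧ x1) ∨ ¬x4) ∧ ¬x4 ∧ ¬x3) ∨ x4   — De Morgan
≡ (¬x3 ∧ x2 ∧ ¬¬(¬(x2 ∧ x1) ∨ ¬x4) ∧ ¬x4 ∧ ¬x3) ∨ x4   — double negation
≡ (¬x3 ∧ x2 ∧ (¬(x2 ∧ x1) ∨ ¬x4) ∧ ¬x4 ∧ ¬x3) ∨ x4   — double negation
≡ (¬x3 ∧ x2 ∧ (¬x2 ∨ ¬x1 ∨ ¬x4) ∧ ¬x4 ∧ ¬x3) ∨ x4   — De Morgan
≡ (¬x3 ∧ x2 ∧ ¬x2 ∧ ¬x4 ∧ ¬x3) ∨ (¬x3 ∧ x2 ∧ ¬x1 ∧ ¬x4 ∧ ¬x3) ∨ (¬x3 ∧ x2 ∧ ¬x4 ∧ ¬x4 ∧ ¬x3) ∨ x4   — distribute ∧ over ∨
≡ (¬x3 ∧ x2 ∧ ¬x4) ∨ x4   — simplify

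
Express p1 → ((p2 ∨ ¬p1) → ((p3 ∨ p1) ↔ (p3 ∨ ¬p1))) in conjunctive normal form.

¬p1 ∨ ¬p2 ∨ p3

p1 → ((p2 ∨ ¬p1) → ((p3 ∨ p1) ↔ (p3 ∨ ¬p1)))
≡ ¬p1 ∨ ((p2 ∨ ¬p1) → ((p3 ∨ p1) ↔ (p3 ∨ ¬p1)))
≡ ¬p1 ∨ ¬(p2 ∨ ¬p1) ∨ ((p3 ∨ p1) ↔ (p3 ∨ ¬p1))
≡ ¬p1 ∨ ¬(p2 ∨ ¬p1) ∨ (((p3 ∨ p1) → (p3 ∨ ¬p1)) ∧ ((p3 ∨ ¬p1) → (p3 ∨ p1)))
≡ ¬p1 ∨ ¬(p2 ∨ ¬p1) ∨ ((¬(p3 ∨ p1) ∨ p3 ∨ ¬p1) ∧ ((p3 ∨ ¬p1) → (p3 ∨ p1)))
≡ ¬p1 ∨ ¬(p2 ∨ ¬p1) ∨ ((¬(p3 ∨ p1) ∨ p3 ∨ ¬p1) ∧ (¬(p3 ∨ ¬p1) ∨ p3 ∨ p1))
≡ ¬p1 ∨ (¬p2 ∧ ¬¬p1) ∨ ((¬(p3 ∨ p1) ∨ p3 ∨ ¬p1) ∧ (¬(p3 ∨ ¬p1) ∨ p3 ∨ p1))
≡ ¬p1 ∨ (¬p2 ∧ p1) ∨ ((¬(p3 ∨ p1) ∨ p3 ∨ ¬p1) ∧ (¬(p3 ∨ ¬p1) ∨ p3 ∨ p1))
≡ ¬p1 ∨ (¬p2 ∧ p1) ∨ (((¬p3 ∧ ¬p1) ∨ p3 ∨ ¬p1) ∧ (¬(p3 ∨ ¬p1) ∨ p3 ∨ p1))
≡ ¬p1 ∨ (¬p2 ∧ p1) ∨ (((¬p3 ∧ ¬p1) ∨ p3 ∨ ¬p1) ∧ ((¬p3 ∧ ¬¬p1) ∨ p3 ∨ p1))
≡ ¬p1 ∨ (¬p2 ∧ p1) ∨ (((¬p3 ∧ ¬p1) ∨ p3 ∨ ¬p1) ∧ ((¬p3 ∧ p1) ∨ p3 ∨ p1))
≡ (¬p1 ∨ ¬p2 ∨ ¬p3 ∨ p3 ∨ ¬p1) ∧ (¬p1 ∨ ¬p2 ∨ ¬p1 ∨ p3 ∨ ¬p1) ∧ (¬p1 ∨ ¬p2 ∨ ¬p3 ∨ p3 ∨ p1) ∧ (¬p1 ∨ ¬p2 ∨ p1 ∨ p3 ∨ p1) ∧ (¬p1 ∨ p1 ∨ ¬p3 ∨ p3 ∨ ¬p1) ∧ (¬p1 ∨ p1 ∨ ¬p1 ∨ p3 ∨ ¬p1) ∧ (¬p1 ∨ p1 ∨ ¬p3 ∨ p3 ∨ p1) ∧ (¬p1 ∨ p1 ∨ p1 ∨ p3 ∨ p1)
≡ ¬p1 ∨ ¬p2 ∨ p3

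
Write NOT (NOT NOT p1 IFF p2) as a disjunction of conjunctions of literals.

(p1 AND NOT p2) OR (p2 AND NOT p1)

NOT (NOT NOT p1 IFF p2)
≡ NOT ((NOT NOT p1 IMPLIES p2) AND (p2 IMPLIES NOT NOT p1))   [eliminate IFF]
≡ NOT ((NOT NOT NOT p1 OR p2) AND (p2 IMPLIES NOT NOT p1))   [eliminate IMPLIES]
≡ NOT ((NOT NOT NOT p1 OR p2) AND (NOT p2 OR NOT NOT p1))   [eliminate IMPLIES]
≡ NOT (NOT NOT NOT p1 OR p2) OR NOT (NOT p2 OR NOT NOT p1)   [De Morgan]
≡ (NOT NOT NOT NOT p1 AND NOT p2) OR NOT (NOT p2 OR NOT NOT p1)   [De Morgan]
≡ (NOT NOT p1 AND NOT p2) OR NOT (NOT p2 OR NOT NOT p1)   [double negation]
≡ (p1 AND NOT p2) OR NOT (NOT p2 OR NOT NOT p1)   [double negation]
≡ (p1 AND NOT p2) OR (NOT NOT p2 AND NOT NOT NOT p1)   [De Morgan]
≡ (p1 AND NOT p2) OR (p2 AND NOT NOT NOT p1)   [double negation]
≡ (p1 AND NOT p2) OR (p2 AND NOT p1)   [double negation]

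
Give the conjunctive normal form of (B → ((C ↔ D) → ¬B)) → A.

(B ∨ A) ∧ (¬C ∨ D ∨ A) ∧ (¬D ∨ C ∨ A)

(B → ((C ↔ D) → ¬B)) → A
≡ ¬(B → ((C ↔ D) → ¬B)) ∨ A   [eliminate →]
≡ ¬(¬B ∨ ((C ↔ D) → ¬B)) ∨ A   [eliminate →]
≡ ¬(¬B ∨ ¬(C ↔ D) ∨ ¬B) ∨ A   [eliminate →]
≡ ¬(¬B ∨ ¬((C → D) ∧ (D → C)) ∨ ¬B) ∨ A   [eliminate ↔]
≡ ¬(¬B ∨ ¬((¬C ∨ D) ∧ (D → C)) ∨ ¬B) ∨ A   [eliminate →]
≡ ¬(¬B ∨ ¬((¬C ∨ D) ∧ (¬D ∨ C)) ∨ ¬B) ∨ A   [eliminate →]
≡ (¬¬B ∧ ¬¬((¬C ∨ D) ∧ (¬D ∨ C)) ∧ ¬¬B) ∨ A   [De Morgan]
≡ (B ∧ ¬¬((¬C ∨ D) ∧ (¬D ∨ C)) ∧ ¬¬B) ∨ A   [double negation]
≡ (B ∧ (¬C ∨ D) ∧ (¬D ∨ C) ∧ ¬¬B) ∨ A   [double negation]
≡ (B ∧ (¬C ∨ D) ∧ (¬D ∨ C) ∧ B) ∨ A   [double negation]
≡ (B ∨ A) ∧ (¬C ∨ D ∨ A) ∧ (¬D ∨ C ∨ A) ∧ (B ∨ A)   [distribute ∨ over ∧]
≡ (B ∨ A) ∧ (¬C ∨ D ∨ A) ∧ (¬D ∨ C ∨ A)   [simplify]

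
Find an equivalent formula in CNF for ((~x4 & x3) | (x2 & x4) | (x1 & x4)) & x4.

((~x4 & x3) | (x2 & x4) | (x1 & x4)) & x4
≡ (~x4 | x2 | x1) & (~x4 | x2 | x4) & (~x4 | x4 | x1) & (~x4 | x4 | x4) & (x3 | x2 | x1) & (x3 | x2 | x4) & (x3 | x4 | x1) & (x3 | x4 | x4) & x4   — distribute | over &
≡ (~x4 | x2 | x1) & (x3 | x2 | x1) & x4   — simplify

(~x4 | x2 | x1) & (x3 | x2 | x1) & x4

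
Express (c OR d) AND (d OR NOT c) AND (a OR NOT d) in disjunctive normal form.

(c OR d) AND (d OR NOT c) AND (a OR NOT d)
⇔ (c AND d AND a) OR (c AND d AND NOT d) OR (c AND NOT c AND a) OR (c AND NOT c AND NOT d) OR (d AND d AND a) OR (d AND d AND NOT d) OR (d AND NOT c AND a) OR (d AND NOT c AND NOT d)   [distribute AND over OR]
⇔ d AND a   [simplify]

d AND a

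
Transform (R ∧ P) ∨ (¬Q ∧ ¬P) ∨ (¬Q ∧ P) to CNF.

(R ∧ P) ∨ (¬Q ∧ ¬P) ∨ (¬Q ∧ P)
= (R ∨ ¬Q ∨ ¬Q) ∧ (R ∨ ¬Q ∨ P) ∧ (R ∨ ¬P ∨ ¬Q) ∧ (R ∨ ¬P ∨ P) ∧ (P ∨ ¬Q ∨ ¬Q) ∧ (P ∨ ¬Q ∨ P) ∧ (P ∨ ¬P ∨ ¬Q) ∧ (P ∨ ¬P ∨ P)   [distribute ∨ over ∧]
= (R ∨ ¬Q) ∧ (P ∨ ¬Q)   [simplify]

(R ∨ ¬Q) ∧ (P ∨ ¬Q)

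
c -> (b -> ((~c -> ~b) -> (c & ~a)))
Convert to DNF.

c -> (b -> ((~c -> ~b) -> (c & ~a)))
≡ ~c | (b -> ((~c -> ~b) -> (c & ~a)))
≡ ~c | ~b | ((~c -> ~b) -> (c & ~a))
≡ ~c | ~b | ~(~c -> ~b) | (c & ~a)
≡ ~c | ~b | ~(~~c | ~b) | (c & ~a)
≡ ~c | ~b | (~~~c & ~~b) | (c & ~a)
≡ ~c | ~b | (~c & ~~b) | (c & ~a)
≡ ~c | ~b | (~c & b) | (c & ~a)
≡ ~c | ~b | (c & ~a)

~c | ~b | (c & ~a)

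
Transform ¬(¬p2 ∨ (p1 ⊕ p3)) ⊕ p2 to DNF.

(p1 ∧ ¬p3 ∧ p2) ∨ (¬p1 ∧ p3 ∧ p2)

¬(¬p2 ∨ (p1 ⊕ p3)) ⊕ p2
≡ (¬(¬p2 ∨ (p1 ⊕ p3)) ∧ ¬p2) ∨ (¬¬(¬p2 ∨ (p1 ⊕ p3)) ∧ p2)   [expand ⊕]
≡ (¬(¬p2 ∨ (p1 ∧ ¬p3) ∨ (¬p1 ∧ p3)) ∧ ¬p2) ∨ (¬¬(¬p2 ∨ (p1 ⊕ p3)) ∧ p2)   [expand ⊕]
≡ (¬(¬p2 ∨ (p1 ∧ ¬p3) ∨ (¬p1 ∧ p3)) ∧ ¬p2) ∨ (¬¬(¬p2 ∨ (p1 ∧ ¬p3) ∨ (¬p1 ∧ p3)) ∧ p2)   [expand ⊕]
≡ (¬¬p2 ∧ ¬(p1 ∧ ¬p3) ∧ ¬(¬p1 ∧ p3) ∧ ¬p2) ∨ (¬¬(¬p2 ∨ (p1 ∧ ¬p3) ∨ (¬p1 ∧ p3)) ∧ p2)   [De Morgan]
≡ (p2 ∧ ¬(p1 ∧ ¬p3) ∧ ¬(¬p1 ∧ p3) ∧ ¬p2) ∨ (¬¬(¬p2 ∨ (p1 ∧ ¬p3) ∨ (¬p1 ∧ p3)) ∧ p2)   [double negation]
≡ (p2 ∧ (¬p1 ∨ ¬¬p3) ∧ ¬(¬p1 ∧ p3) ∧ ¬p2) ∨ (¬¬(¬p2 ∨ (p1 ∧ ¬p3) ∨ (¬p1 ∧ p3)) ∧ p2)   [De Morgan]
≡ (p2 ∧ (¬p1 ∨ p3) ∧ ¬(¬p1 ∧ p3) ∧ ¬p2) ∨ (¬¬(¬p2 ∨ (p1 ∧ ¬p3) ∨ (¬p1 ∧ p3)) ∧ p2)   [double negation]
≡ (p2 ∧ (¬p1 ∨ p3) ∧ (¬¬p1 ∨ ¬p3) ∧ ¬p2) ∨ (¬¬(¬p2 ∨ (p1 ∧ ¬p3) ∨ (¬p1 ∧ p3)) ∧ p2)   [De Morgan]
≡ (p2 ∧ (¬p1 ∨ p3) ∧ (p1 ∨ ¬p3) ∧ ¬p2) ∨ (¬¬(¬p2 ∨ (p1 ∧ ¬p3) ∨ (¬p1 ∧ p3)) ∧ p2)   [double negation]
≡ (p2 ∧ (¬p1 ∨ p3) ∧ (p1 ∨ ¬p3) ∧ ¬p2) ∨ ((¬p2 ∨ (p1 ∧ ¬p3) ∨ (¬p1 ∧ p3)) ∧ p2)   [double negation]
≡ (p2 ∧ ¬p1 ∧ p1 ∧ ¬p2) ∨ (p2 ∧ ¬p1 ∧ ¬p3 ∧ ¬p2) ∨ (p2 ∧ p3 ∧ p1 ∧ ¬p2) ∨ (p2 ∧ p3 ∧ ¬p3 ∧ ¬p2) ∨ (¬p2 ∧ p2) ∨ (p1 ∧ ¬p3 ∧ p2) ∨ (¬p1 ∧ p3 ∧ p2)   [distribute ∧ over ∨]
≡ (p1 ∧ ¬p3 ∧ p2) ∨ (¬p1 ∧ p3 ∧ p2)   [simplify]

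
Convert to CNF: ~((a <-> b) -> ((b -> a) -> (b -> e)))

(~b | a) & b & ~e

~((a <-> b) -> ((b -> a) -> (b -> e)))
≡ ~(~(a <-> b) | ((b -> a) -> (b -> e)))
≡ ~(~((a -> b) & (b -> a)) | ((b -> a) -> (b -> e)))
≡ ~(~((~a | b) & (b -> a)) | ((b -> a) -> (b -> e)))
≡ ~(~((~a | b) & (~b | a)) | ((b -> a) -> (b -> e)))
≡ ~(~((~a | b) & (~b | a)) | ~(b -> a) | (b -> e))
≡ ~(~((~a | b) & (~b | a)) | ~(~b | a) | (b -> e))
≡ ~(~((~a | b) & (~b | a)) | ~(~b | a) | ~b | e)
≡ ~~((~a | b) & (~b | a)) & ~~(~b | a) & ~~b & ~e
≡ (~a | b) & (~b | a) & ~~(~b | a) & ~~b & ~e
≡ (~a | b) & (~b | a) & (~b | a) & ~~b & ~e
≡ (~a | b) & (~b | a) & (~b | a) & b & ~e
≡ (~b | a) & b & ~e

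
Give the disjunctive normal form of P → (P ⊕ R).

¬P ∨ (P ∧ ¬R)

P → (P ⊕ R)
≡ ¬P ∨ (P ⊕ R)   [eliminate →]
≡ ¬P ∨ (P ∧ ¬R) ∨ (¬P ∧ R)   [expand ⊕]
≡ ¬P ∨ (P ∧ ¬R)   [simplify]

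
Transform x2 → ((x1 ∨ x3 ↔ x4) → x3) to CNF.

(¬x2 ∨ x1 ∨ x3 ∨ x4) ∧ (¬x2 ∨ ¬x4 ∨ ¬x1 ∨ x3)

x2 → ((x1 ∨ x3 ↔ x4) → x3)
≡ ¬x2 ∨ ((x1 ∨ x3 ↔ x4) → x3)   — eliminate →
≡ ¬x2 ∨ ¬(x1 ∨ x3 ↔ x4) ∨ x3   — eliminate →
≡ ¬x2 ∨ ¬((x1 ∨ x3 → x4) ∧ (x4 → x1 ∨ x3)) ∨ x3   — eliminate ↔
≡ ¬x2 ∨ ¬((¬(x1 ∨ x3) ∨ x4) ∧ (x4 → x1 ∨ x3)) ∨ x3   — eliminate →
≡ ¬x2 ∨ ¬((¬(x1 ∨ x3) ∨ x4) ∧ (¬x4 ∨ x1 ∨ x3)) ∨ x3   — eliminate →
≡ ¬x2 ∨ ¬(¬(x1 ∨ x3) ∨ x4) ∨ ¬(¬x4 ∨ x1 ∨ x3) ∨ x3   — De Morgan
≡ ¬x2 ∨ ¬¬(x1 ∨ x3) ∧ ¬x4 ∨ ¬(¬x4 ∨ x1 ∨ x3) ∨ x3   — De Morgan
≡ ¬x2 ∨ (x1 ∨ x3) ∧ ¬x4 ∨ ¬(¬x4 ∨ x1 ∨ x3) ∨ x3   — double negation
≡ ¬x2 ∨ (x1 ∨ x3) ∧ ¬x4 ∨ ¬¬x4 ∧ ¬x1 ∧ ¬x3 ∨ x3   — De Morgan
≡ ¬x2 ∨ (x1 ∨ x3) ∧ ¬x4 ∨ x4 ∧ ¬x1 ∧ ¬x3 ∨ x3   — double negation
≡ (¬x2 ∨ x1 ∨ x3 ∨ x4 ∨ x3) ∧ (¬x2 ∨ x1 ∨ x3 ∨ ¬x1 ∨ x3) ∧ (¬x2 ∨ x1 ∨ x3 ∨ ¬x3 ∨ x3) ∧ (¬x2 ∨ ¬x4 ∨ x4 ∨ x3) ∧ (¬x2 ∨ ¬x4 ∨ ¬x1 ∨ x3) ∧ (¬x2 ∨ ¬x4 ∨ ¬x3 ∨ x3)   — distribute ∨ over ∧
≡ (¬x2 ∨ x1 ∨ x3 ∨ x4) ∧ (¬x2 ∨ ¬x4 ∨ ¬x1 ∨ x3)   — simplify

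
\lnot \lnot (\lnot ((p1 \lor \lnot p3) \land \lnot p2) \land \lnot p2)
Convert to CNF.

(\lnot p1 \lor p2) \land (p3 \lor p2) \land \lnot p2

\lnot \lnot (\lnot ((p1 \lor \lnot p3) \land \lnot p2) \land \lnot p2)
≡ \lnot ((p1 \lor \lnot p3) \land \lnot p2) \land \lnot p2   — double negation
≡ (\lnot (p1 \lor \lnot p3) \lor \lnot \lnot p2) \land \lnot p2   — De Morgan
≡ ((\lnot p1 \land \lnot \lnot p3) \lor \lnot \lnot p2) \land \lnot p2   — De Morgan
≡ ((\lnot p1 \land p3) \lor \lnot \lnot p2) \land \lnot p2   — double negation
≡ ((\lnot p1 \land p3) \lor p2) \land \lnot p2   — double negation
≡ (\lnot p1 \lor p2) \land (p3 \lor p2) \land \lnot p2   — distribute \lor over \land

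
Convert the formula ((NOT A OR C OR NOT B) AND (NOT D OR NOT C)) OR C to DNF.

(NOT A AND NOT D) OR (NOT A AND NOT C) OR (NOT B AND NOT D) OR (NOT B AND NOT C) OR C

((NOT A OR C OR NOT B) AND (NOT D OR NOT C)) OR C
≡ (NOT A AND NOT D) OR (NOT A AND NOT C) OR (C AND NOT D) OR (C AND NOT C) OR (NOT B AND NOT D) OR (NOT B AND NOT C) OR C
≡ (NOT A AND NOT D) OR (NOT A AND NOT C) OR (NOT B AND NOT D) OR (NOT B AND NOT C) OR C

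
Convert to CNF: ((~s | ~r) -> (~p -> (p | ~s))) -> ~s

(~s | ~r) & (~p | ~s)

((~s | ~r) -> (~p -> (p | ~s))) -> ~s
⇔ ~((~s | ~r) -> (~p -> (p | ~s))) | ~s   (eliminate ->)
⇔ ~(~(~s | ~r) | (~p -> (p | ~s))) | ~s   (eliminate ->)
⇔ ~(~(~s | ~r) | ~~p | p | ~s) | ~s   (eliminate ->)
⇔ (~~(~s | ~r) & ~~~p & ~p & ~~s) | ~s   (De Morgan)
⇔ ((~s | ~r) & ~~~p & ~p & ~~s) | ~s   (double negation)
⇔ ((~s | ~r) & ~p & ~p & ~~s) | ~s   (double negation)
⇔ ((~s | ~r) & ~p & ~p & s) | ~s   (double negation)
⇔ (~s | ~r | ~s) & (~p | ~s) & (~p | ~s) & (s | ~s)   (distribute | over &)
⇔ (~s | ~r) & (~p | ~s)   (simplify)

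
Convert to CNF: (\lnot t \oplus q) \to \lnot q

(\lnot t \oplus q) \to \lnot q
≡ \lnot (\lnot t \oplus q) \lor \lnot q
≡ \lnot ((\lnot t \lor q) \land \lnot (\lnot t \land q)) \lor \lnot q
≡ \lnot (\lnot t \lor q) \lor \lnot \lnot (\lnot t \land q) \lor \lnot q
≡ (\lnot \lnot t \land \lnot q) \lor \lnot \lnot (\lnot t \land q) \lor \lnot q
≡ (t \land \lnot q) \lor \lnot \lnot (\lnot t \land q) \lor \lnot q
≡ (t \land \lnot q) \lor (\lnot t \land q) \lor \lnot q
≡ (t \lor \lnot t \lor \lnot q) \land (t \lor q \lor \lnot q) \land (\lnot q \lor \lnot t \lor \lnot q) \land (\lnot q \lor q \lor \lnot q)
≡ \lnot q \lor \lnot t

\lnot q \lor \lnot t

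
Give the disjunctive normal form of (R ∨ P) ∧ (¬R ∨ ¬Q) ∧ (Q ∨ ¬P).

(R ∧ ¬Q ∧ ¬P) ∨ (P ∧ ¬R ∧ Q)

(R ∨ P) ∧ (¬R ∨ ¬Q) ∧ (Q ∨ ¬P)
= (R ∧ ¬R ∧ Q) ∨ (R ∧ ¬R ∧ ¬P) ∨ (R ∧ ¬Q ∧ Q) ∨ (R ∧ ¬Q ∧ ¬P) ∨ (P ∧ ¬R ∧ Q) ∨ (P ∧ ¬R ∧ ¬P) ∨ (P ∧ ¬Q ∧ Q) ∨ (P ∧ ¬Q ∧ ¬P)   [distribute ∧ over ∨]
= (R ∧ ¬Q ∧ ¬P) ∨ (P ∧ ¬R ∧ Q)   [simplify]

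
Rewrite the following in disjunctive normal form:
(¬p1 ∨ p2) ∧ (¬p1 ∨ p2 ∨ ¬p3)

¬p1 ∨ p2

(¬p1 ∨ p2) ∧ (¬p1 ∨ p2 ∨ ¬p3)
≡ ¬p1 ∧ ¬p1 ∨ ¬p1 ∧ p2 ∨ ¬p1 ∧ ¬p3 ∨ p2 ∧ ¬p1 ∨ p2 ∧ p2 ∨ p2 ∧ ¬p3   — distribute ∧ over ∨
≡ ¬p1 ∨ p2   — simplify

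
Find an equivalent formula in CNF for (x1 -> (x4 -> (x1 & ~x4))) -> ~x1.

x4 | ~x1

(x1 -> (x4 -> (x1 & ~x4))) -> ~x1
≡ ~(x1 -> (x4 -> (x1 & ~x4))) | ~x1   (eliminate ->)
≡ ~(~x1 | (x4 -> (x1 & ~x4))) | ~x1   (eliminate ->)
≡ ~(~x1 | ~x4 | (x1 & ~x4)) | ~x1   (eliminate ->)
≡ (~~x1 & ~~x4 & ~(x1 & ~x4)) | ~x1   (De Morgan)
≡ (x1 & ~~x4 & ~(x1 & ~x4)) | ~x1   (double negation)
≡ (x1 & x4 & ~(x1 & ~x4)) | ~x1   (double negation)
≡ (x1 & x4 & (~x1 | ~~x4)) | ~x1   (De Morgan)
≡ (x1 & x4 & (~x1 | x4)) | ~x1   (double negation)
≡ (x1 | ~x1) & (x4 | ~x1) & (~x1 | x4 | ~x1)   (distribute | over &)
≡ x4 | ~x1   (simplify)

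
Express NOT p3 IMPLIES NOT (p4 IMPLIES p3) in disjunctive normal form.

p3 OR (p4 AND NOT p3)

NOT p3 IMPLIES NOT (p4 IMPLIES p3)
≡ NOT NOT p3 OR NOT (p4 IMPLIES p3)   [eliminate IMPLIES]
≡ NOT NOT p3 OR NOT (NOT p4 OR p3)   [eliminate IMPLIES]
≡ p3 OR NOT (NOT p4 OR p3)   [double negation]
≡ p3 OR (NOT NOT p4 AND NOT p3)   [De Morgan]
≡ p3 OR (p4 AND NOT p3)   [double negation]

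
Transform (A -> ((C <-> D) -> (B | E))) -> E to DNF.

(A -> ((C <-> D) -> (B | E))) -> E
≡ ~(A -> ((C <-> D) -> (B | E))) | E   [eliminate ->]
≡ ~(~A | ((C <-> D) -> (B | E))) | E   [eliminate ->]
≡ ~(~A | ~(C <-> D) | B | E) | E   [eliminate ->]
≡ ~(~A | ~((C -> D) & (D -> C)) | B | E) | E   [eliminate <->]
≡ ~(~A | ~((~C | D) & (D -> C)) | B | E) | E   [eliminate ->]
≡ ~(~A | ~((~C | D) & (~D | C)) | B | E) | E   [eliminate ->]
≡ (~~A & ~~((~C | D) & (~D | C)) & ~B & ~E) | E   [De Morgan]
≡ (A & ~~((~C | D) & (~D | C)) & ~B & ~E) | E   [double negation]
≡ (A & (~C | D) & (~D | C) & ~B & ~E) | E   [double negation]
≡ (A & ~C & ~D & ~B & ~E) | (A & ~C & C & ~B & ~E) | (A & D & ~D & ~B & ~E) | (A & D & C & ~B & ~E) | E   [distribute & over |]
≡ (A & ~C & ~D & ~B & ~E) | (A & D & C & ~B & ~E) | E   [simplify]

(A & ~C & ~D & ~B & ~E) | (A & D & C & ~B & ~E) | E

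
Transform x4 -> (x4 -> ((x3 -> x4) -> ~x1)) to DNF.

x4 -> (x4 -> ((x3 -> x4) -> ~x1))
= ~x4 | (x4 -> ((x3 -> x4) -> ~x1))   [eliminate ->]
= ~x4 | ~x4 | ((x3 -> x4) -> ~x1)   [eliminate ->]
= ~x4 | ~x4 | ~(x3 -> x4) | ~x1   [eliminate ->]
= ~x4 | ~x4 | ~(~x3 | x4) | ~x1   [eliminate ->]
= ~x4 | ~x4 | (~~x3 & ~x4) | ~x1   [De Morgan]
= ~x4 | ~x4 | (x3 & ~x4) | ~x1   [double negation]
= ~x4 | ~x1   [simplify]

~x4 | ~x1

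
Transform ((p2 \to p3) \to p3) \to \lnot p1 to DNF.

(\lnot p2 \land \lnot p3) \lor \lnot p1

((p2 \to p3) \to p3) \to \lnot p1
≡ \lnot ((p2 \to p3) \to p3) \lor \lnot p1   [eliminate \to]
≡ \lnot (\lnot (p2 \to p3) \lor p3) \lor \lnot p1   [eliminate \to]
≡ \lnot (\lnot (\lnot p2 \lor p3) \lor p3) \lor \lnot p1   [eliminate \to]
≡ (\lnot \lnot (\lnot p2 \lor p3) \land \lnot p3) \lor \lnot p1   [De Morgan]
≡ ((\lnot p2 \lor p3) \land \lnot p3) \lor \lnot p1   [double negation]
≡ (\lnot p2 \land \lnot p3) \lor (p3 \land \lnot p3) \lor \lnot p1   [distribute \land over \lor]
≡ (\lnot p2 \land \lnot p3) \lor \lnot p1   [simplify]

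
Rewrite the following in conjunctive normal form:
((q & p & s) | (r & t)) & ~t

(q | r) & (q | t) & (p | r) & (p | t) & (s | r) & (s | t) & ~t

((q & p & s) | (r & t)) & ~t
= (q | r) & (q | t) & (p | r) & (p | t) & (s | r) & (s | t) & ~t   [distribute | over &]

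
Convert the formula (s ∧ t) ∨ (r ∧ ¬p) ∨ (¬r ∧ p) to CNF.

(s ∨ r ∨ p) ∧ (s ∨ ¬p ∨ ¬r) ∧ (t ∨ r ∨ p) ∧ (t ∨ ¬p ∨ ¬r)

(s ∧ t) ∨ (r ∧ ¬p) ∨ (¬r ∧ p)
= (s ∨ r ∨ ¬r) ∧ (s ∨ r ∨ p) ∧ (s ∨ ¬p ∨ ¬r) ∧ (s ∨ ¬p ∨ p) ∧ (t ∨ r ∨ ¬r) ∧ (t ∨ r ∨ p) ∧ (t ∨ ¬p ∨ ¬r) ∧ (t ∨ ¬p ∨ p)   [distribute ∨ over ∧]
= (s ∨ r ∨ p) ∧ (s ∨ ¬p ∨ ¬r) ∧ (t ∨ r ∨ p) ∧ (t ∨ ¬p ∨ ¬r)   [simplify]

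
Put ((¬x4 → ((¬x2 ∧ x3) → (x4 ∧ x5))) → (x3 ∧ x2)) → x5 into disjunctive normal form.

(x4 ∧ ¬x2) ∨ ¬x3 ∨ x5

((¬x4 → ((¬x2 ∧ x3) → (x4 ∧ x5))) → (x3 ∧ x2)) → x5
⇔ ¬((¬x4 → ((¬x2 ∧ x3) → (x4 ∧ x5))) → (x3 ∧ x2)) ∨ x5   [eliminate →]
⇔ ¬(¬(¬x4 → ((¬x2 ∧ x3) → (x4 ∧ x5))) ∨ (x3 ∧ x2)) ∨ x5   [eliminate →]
⇔ ¬(¬(¬¬x4 ∨ ((¬x2 ∧ x3) → (x4 ∧ x5))) ∨ (x3 ∧ x2)) ∨ x5   [eliminate →]
⇔ ¬(¬(¬¬x4 ∨ ¬(¬x2 ∧ x3) ∨ (x4 ∧ x5)) ∨ (x3 ∧ x2)) ∨ x5   [eliminate →]
⇔ (¬¬(¬¬x4 ∨ ¬(¬x2 ∧ x3) ∨ (x4 ∧ x5)) ∧ ¬(x3 ∧ x2)) ∨ x5   [De Morgan]
⇔ ((¬¬x4 ∨ ¬(¬x2 ∧ x3) ∨ (x4 ∧ x5)) ∧ ¬(x3 ∧ x2)) ∨ x5   [double negation]
⇔ ((x4 ∨ ¬(¬x2 ∧ x3) ∨ (x4 ∧ x5)) ∧ ¬(x3 ∧ x2)) ∨ x5   [double negation]
⇔ ((x4 ∨ ¬¬x2 ∨ ¬x3 ∨ (x4 ∧ x5)) ∧ ¬(x3 ∧ x2)) ∨ x5   [De Morgan]
⇔ ((x4 ∨ x2 ∨ ¬x3 ∨ (x4 ∧ x5)) ∧ ¬(x3 ∧ x2)) ∨ x5   [double negation]
⇔ ((x4 ∨ x2 ∨ ¬x3 ∨ (x4 ∧ x5)) ∧ (¬x3 ∨ ¬x2)) ∨ x5   [De Morgan]
⇔ (x4 ∧ ¬x3) ∨ (x4 ∧ ¬x2) ∨ (x2 ∧ ¬x3) ∨ (x2 ∧ ¬x2) ∨ (¬x3 ∧ ¬x3) ∨ (¬x3 ∧ ¬x2) ∨ (x4 ∧ x5 ∧ ¬x3) ∨ (x4 ∧ x5 ∧ ¬x2) ∨ x5   [distribute ∧ over ∨]
⇔ (x4 ∧ ¬x2) ∨ ¬x3 ∨ x5   [simplify]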